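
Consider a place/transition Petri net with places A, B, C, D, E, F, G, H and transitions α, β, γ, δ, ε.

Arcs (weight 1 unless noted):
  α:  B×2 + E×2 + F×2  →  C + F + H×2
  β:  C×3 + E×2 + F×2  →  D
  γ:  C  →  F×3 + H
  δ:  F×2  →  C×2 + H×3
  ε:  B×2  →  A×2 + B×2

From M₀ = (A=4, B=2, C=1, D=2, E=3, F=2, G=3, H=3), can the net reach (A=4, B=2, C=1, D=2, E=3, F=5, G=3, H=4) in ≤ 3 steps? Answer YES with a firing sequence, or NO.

NO — not reachable within 3 firings

depth 0: 1 marking
depth 1: 5 markings reached so far
depth 2: 11 markings reached so far
depth 3: 21 markings reached so far
target is not among the 21 markings reachable within 3 steps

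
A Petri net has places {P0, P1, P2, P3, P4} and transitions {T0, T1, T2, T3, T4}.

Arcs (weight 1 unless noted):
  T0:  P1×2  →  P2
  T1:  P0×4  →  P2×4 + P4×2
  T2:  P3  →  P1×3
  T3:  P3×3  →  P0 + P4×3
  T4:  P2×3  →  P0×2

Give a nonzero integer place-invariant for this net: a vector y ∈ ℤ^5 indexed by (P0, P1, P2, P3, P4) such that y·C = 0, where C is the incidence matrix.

y = (P0:3, P1:1, P2:2, P3:3, P4:2)

Incidence matrix C (rows=places, cols=transitions):
       T0   T1   T2   T3   T4
   P0   0   -4    0    1    2
   P1  -2    0    3    0    0
   P2   1    4    0    0   -3
   P3   0    0   -1   -3    0
   P4   0    2    0    3    0

Candidate y = [3, 1, 2, 3, 2]; check y·C column-wise:
  col T0: 3·0 + 1·-2 + 2·1 + 3·0 + 2·0 = 0
  col T1: 3·-4 + 1·0 + 2·4 + 3·0 + 2·2 = 0
  col T2: 3·0 + 1·3 + 2·0 + 3·-1 + 2·0 = 0
  col T3: 3·1 + 1·0 + 2·0 + 3·-3 + 2·3 = 0
  col T4: 3·2 + 1·0 + 2·-3 + 3·0 + 2·0 = 0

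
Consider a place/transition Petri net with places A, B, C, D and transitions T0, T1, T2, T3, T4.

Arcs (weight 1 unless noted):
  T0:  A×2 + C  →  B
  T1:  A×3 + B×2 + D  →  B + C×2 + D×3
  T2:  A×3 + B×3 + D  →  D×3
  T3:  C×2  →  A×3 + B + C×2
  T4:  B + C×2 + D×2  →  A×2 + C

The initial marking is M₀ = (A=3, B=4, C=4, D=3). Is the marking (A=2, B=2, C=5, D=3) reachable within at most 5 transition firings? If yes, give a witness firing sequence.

step 1: fire T1:  (A=3, B=4, C=4, D=3) → (A=0, B=3, C=6, D=5)
step 2: fire T4:  (A=0, B=3, C=6, D=5) → (A=2, B=2, C=5, D=3)

YES — reachable via ⟨T1, T4⟩ (2 firings)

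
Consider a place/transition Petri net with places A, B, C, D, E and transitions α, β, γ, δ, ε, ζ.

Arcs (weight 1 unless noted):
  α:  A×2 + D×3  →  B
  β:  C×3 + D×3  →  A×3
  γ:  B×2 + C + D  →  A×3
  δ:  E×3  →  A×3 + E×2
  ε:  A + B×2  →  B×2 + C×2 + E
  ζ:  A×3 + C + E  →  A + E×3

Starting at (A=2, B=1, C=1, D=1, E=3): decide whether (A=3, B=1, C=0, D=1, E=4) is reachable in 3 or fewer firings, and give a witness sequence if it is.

YES — reachable via ⟨δ, ζ⟩ (2 firings)

step 1: fire δ:  (A=2, B=1, C=1, D=1, E=3) → (A=5, B=1, C=1, D=1, E=2)
step 2: fire ζ:  (A=5, B=1, C=1, D=1, E=2) → (A=3, B=1, C=0, D=1, E=4)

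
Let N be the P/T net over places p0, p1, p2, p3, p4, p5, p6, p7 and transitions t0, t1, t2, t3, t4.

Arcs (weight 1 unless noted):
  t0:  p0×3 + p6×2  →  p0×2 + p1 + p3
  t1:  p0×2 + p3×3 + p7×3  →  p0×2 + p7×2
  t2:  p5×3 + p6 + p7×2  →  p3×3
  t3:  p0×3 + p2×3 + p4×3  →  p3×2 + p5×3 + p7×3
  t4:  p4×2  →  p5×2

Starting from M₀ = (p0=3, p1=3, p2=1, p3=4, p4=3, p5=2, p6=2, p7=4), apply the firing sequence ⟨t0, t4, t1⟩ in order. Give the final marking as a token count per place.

(p0=2, p1=4, p2=1, p3=2, p4=1, p5=4, p6=0, p7=3)

step 1: fire t0:  (p0=3, p1=3, p2=1, p3=4, p4=3, p5=2, p6=2, p7=4) → (p0=2, p1=4, p2=1, p3=5, p4=3, p5=2, p6=0, p7=4)
step 2: fire t4:  (p0=2, p1=4, p2=1, p3=5, p4=3, p5=2, p6=0, p7=4) → (p0=2, p1=4, p2=1, p3=5, p4=1, p5=4, p6=0, p7=4)
step 3: fire t1:  (p0=2, p1=4, p2=1, p3=5, p4=1, p5=4, p6=0, p7=4) → (p0=2, p1=4, p2=1, p3=2, p4=1, p5=4, p6=0, p7=3)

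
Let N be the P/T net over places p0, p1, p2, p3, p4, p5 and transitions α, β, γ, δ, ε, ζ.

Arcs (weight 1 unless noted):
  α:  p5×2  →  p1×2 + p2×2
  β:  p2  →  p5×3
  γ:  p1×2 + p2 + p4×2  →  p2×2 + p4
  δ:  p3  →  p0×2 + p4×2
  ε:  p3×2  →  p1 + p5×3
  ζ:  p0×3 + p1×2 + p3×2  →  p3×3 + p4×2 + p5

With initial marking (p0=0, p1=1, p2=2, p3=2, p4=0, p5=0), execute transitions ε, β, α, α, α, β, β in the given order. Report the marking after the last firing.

(p0=0, p1=8, p2=5, p3=0, p4=0, p5=6)

step 1: fire ε:  (p0=0, p1=1, p2=2, p3=2, p4=0, p5=0) → (p0=0, p1=2, p2=2, p3=0, p4=0, p5=3)
step 2: fire β:  (p0=0, p1=2, p2=2, p3=0, p4=0, p5=3) → (p0=0, p1=2, p2=1, p3=0, p4=0, p5=6)
step 3: fire α:  (p0=0, p1=2, p2=1, p3=0, p4=0, p5=6) → (p0=0, p1=4, p2=3, p3=0, p4=0, p5=4)
step 4: fire α:  (p0=0, p1=4, p2=3, p3=0, p4=0, p5=4) → (p0=0, p1=6, p2=5, p3=0, p4=0, p5=2)
step 5: fire α:  (p0=0, p1=6, p2=5, p3=0, p4=0, p5=2) → (p0=0, p1=8, p2=7, p3=0, p4=0, p5=0)
step 6: fire β:  (p0=0, p1=8, p2=7, p3=0, p4=0, p5=0) → (p0=0, p1=8, p2=6, p3=0, p4=0, p5=3)
step 7: fire β:  (p0=0, p1=8, p2=6, p3=0, p4=0, p5=3) → (p0=0, p1=8, p2=5, p3=0, p4=0, p5=6)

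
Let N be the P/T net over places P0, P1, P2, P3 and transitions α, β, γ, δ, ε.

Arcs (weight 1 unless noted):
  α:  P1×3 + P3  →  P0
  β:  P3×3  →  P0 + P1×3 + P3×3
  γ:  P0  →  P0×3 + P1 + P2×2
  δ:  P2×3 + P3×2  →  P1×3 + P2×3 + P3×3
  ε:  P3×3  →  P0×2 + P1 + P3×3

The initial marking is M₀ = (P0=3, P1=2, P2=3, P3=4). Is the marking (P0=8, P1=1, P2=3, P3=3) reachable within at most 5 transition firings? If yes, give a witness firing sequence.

YES — reachable via ⟨ε, α, ε⟩ (3 firings)

step 1: fire ε:  (P0=3, P1=2, P2=3, P3=4) → (P0=5, P1=3, P2=3, P3=4)
step 2: fire α:  (P0=5, P1=3, P2=3, P3=4) → (P0=6, P1=0, P2=3, P3=3)
step 3: fire ε:  (P0=6, P1=0, P2=3, P3=3) → (P0=8, P1=1, P2=3, P3=3)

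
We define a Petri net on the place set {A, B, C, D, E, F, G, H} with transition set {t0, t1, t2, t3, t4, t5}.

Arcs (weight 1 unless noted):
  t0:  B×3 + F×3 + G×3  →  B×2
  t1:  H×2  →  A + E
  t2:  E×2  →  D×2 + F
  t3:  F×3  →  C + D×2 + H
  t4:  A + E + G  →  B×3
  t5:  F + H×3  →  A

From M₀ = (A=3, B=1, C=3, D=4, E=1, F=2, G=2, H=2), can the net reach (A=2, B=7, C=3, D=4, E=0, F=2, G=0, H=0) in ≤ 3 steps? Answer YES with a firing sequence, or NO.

step 1: fire t1:  (A=3, B=1, C=3, D=4, E=1, F=2, G=2, H=2) → (A=4, B=1, C=3, D=4, E=2, F=2, G=2, H=0)
step 2: fire t4:  (A=4, B=1, C=3, D=4, E=2, F=2, G=2, H=0) → (A=3, B=4, C=3, D=4, E=1, F=2, G=1, H=0)
step 3: fire t4:  (A=3, B=4, C=3, D=4, E=1, F=2, G=1, H=0) → (A=2, B=7, C=3, D=4, E=0, F=2, G=0, H=0)

YES — reachable via ⟨t1, t4, t4⟩ (3 firings)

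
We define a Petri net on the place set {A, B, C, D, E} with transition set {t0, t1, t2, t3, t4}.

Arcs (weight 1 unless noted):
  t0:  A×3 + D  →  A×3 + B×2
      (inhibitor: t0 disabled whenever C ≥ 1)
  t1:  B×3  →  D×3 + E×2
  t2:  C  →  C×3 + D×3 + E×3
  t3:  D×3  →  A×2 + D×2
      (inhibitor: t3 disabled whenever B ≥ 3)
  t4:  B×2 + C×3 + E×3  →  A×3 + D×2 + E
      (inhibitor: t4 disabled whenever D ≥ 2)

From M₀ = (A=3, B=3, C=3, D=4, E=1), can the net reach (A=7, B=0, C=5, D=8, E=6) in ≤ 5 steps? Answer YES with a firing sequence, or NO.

YES — reachable via ⟨t1, t2, t3, t3⟩ (4 firings)

step 1: fire t1:  (A=3, B=3, C=3, D=4, E=1) → (A=3, B=0, C=3, D=7, E=3)
step 2: fire t2:  (A=3, B=0, C=3, D=7, E=3) → (A=3, B=0, C=5, D=10, E=6)
step 3: fire t3:  (A=3, B=0, C=5, D=10, E=6) → (A=5, B=0, C=5, D=9, E=6)
step 4: fire t3:  (A=5, B=0, C=5, D=9, E=6) → (A=7, B=0, C=5, D=8, E=6)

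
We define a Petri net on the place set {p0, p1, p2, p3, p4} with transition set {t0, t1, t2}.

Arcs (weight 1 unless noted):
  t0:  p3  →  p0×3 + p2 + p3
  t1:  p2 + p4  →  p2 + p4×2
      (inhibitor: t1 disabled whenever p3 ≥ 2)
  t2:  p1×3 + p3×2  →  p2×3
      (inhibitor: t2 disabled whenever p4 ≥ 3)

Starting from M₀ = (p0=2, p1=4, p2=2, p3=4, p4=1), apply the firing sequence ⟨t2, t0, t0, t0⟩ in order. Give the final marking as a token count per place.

(p0=11, p1=1, p2=8, p3=2, p4=1)

step 1: fire t2:  (p0=2, p1=4, p2=2, p3=4, p4=1) → (p0=2, p1=1, p2=5, p3=2, p4=1)
step 2: fire t0:  (p0=2, p1=1, p2=5, p3=2, p4=1) → (p0=5, p1=1, p2=6, p3=2, p4=1)
step 3: fire t0:  (p0=5, p1=1, p2=6, p3=2, p4=1) → (p0=8, p1=1, p2=7, p3=2, p4=1)
step 4: fire t0:  (p0=8, p1=1, p2=7, p3=2, p4=1) → (p0=11, p1=1, p2=8, p3=2, p4=1)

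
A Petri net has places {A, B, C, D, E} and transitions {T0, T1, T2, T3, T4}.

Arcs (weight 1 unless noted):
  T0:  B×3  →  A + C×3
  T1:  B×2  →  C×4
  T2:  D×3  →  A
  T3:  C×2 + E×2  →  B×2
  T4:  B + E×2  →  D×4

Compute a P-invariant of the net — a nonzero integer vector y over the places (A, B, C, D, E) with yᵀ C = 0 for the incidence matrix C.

Incidence matrix C (rows=places, cols=transitions):
       T0   T1   T2   T3   T4
    A   1    0    1    0    0
    B  -3   -2    0    2   -1
    C   3    4    0   -2    0
    D   0    0   -3    0    4
    E   0    0    0   -2   -2

Candidate y = [3, 2, 1, 1, 1]; check y·C column-wise:
  col T0: 3·1 + 2·-3 + 1·3 + 1·0 + 1·0 = 0
  col T1: 3·0 + 2·-2 + 1·4 + 1·0 + 1·0 = 0
  col T2: 3·1 + 2·0 + 1·0 + 1·-3 + 1·0 = 0
  col T3: 3·0 + 2·2 + 1·-2 + 1·0 + 1·-2 = 0
  col T4: 3·0 + 2·-1 + 1·0 + 1·4 + 1·-2 = 0

y = (A:3, B:2, C:1, D:1, E:1)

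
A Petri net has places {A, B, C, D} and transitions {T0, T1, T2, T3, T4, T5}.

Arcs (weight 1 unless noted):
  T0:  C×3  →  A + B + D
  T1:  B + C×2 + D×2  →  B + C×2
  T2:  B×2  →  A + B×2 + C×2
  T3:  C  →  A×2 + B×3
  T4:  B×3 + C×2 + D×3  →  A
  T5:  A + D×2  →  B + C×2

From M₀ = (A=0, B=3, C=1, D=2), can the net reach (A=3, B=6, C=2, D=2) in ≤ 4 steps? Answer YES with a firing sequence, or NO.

YES — reachable via ⟨T2, T3⟩ (2 firings)

step 1: fire T2:  (A=0, B=3, C=1, D=2) → (A=1, B=3, C=3, D=2)
step 2: fire T3:  (A=1, B=3, C=3, D=2) → (A=3, B=6, C=2, D=2)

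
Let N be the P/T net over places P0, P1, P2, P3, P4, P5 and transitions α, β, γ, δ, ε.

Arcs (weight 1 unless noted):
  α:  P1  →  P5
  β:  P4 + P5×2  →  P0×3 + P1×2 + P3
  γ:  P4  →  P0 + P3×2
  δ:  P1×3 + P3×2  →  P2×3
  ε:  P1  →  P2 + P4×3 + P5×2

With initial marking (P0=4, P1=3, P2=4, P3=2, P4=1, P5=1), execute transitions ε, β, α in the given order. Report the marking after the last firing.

(P0=7, P1=3, P2=5, P3=3, P4=3, P5=2)

step 1: fire ε:  (P0=4, P1=3, P2=4, P3=2, P4=1, P5=1) → (P0=4, P1=2, P2=5, P3=2, P4=4, P5=3)
step 2: fire β:  (P0=4, P1=2, P2=5, P3=2, P4=4, P5=3) → (P0=7, P1=4, P2=5, P3=3, P4=3, P5=1)
step 3: fire α:  (P0=7, P1=4, P2=5, P3=3, P4=3, P5=1) → (P0=7, P1=3, P2=5, P3=3, P4=3, P5=2)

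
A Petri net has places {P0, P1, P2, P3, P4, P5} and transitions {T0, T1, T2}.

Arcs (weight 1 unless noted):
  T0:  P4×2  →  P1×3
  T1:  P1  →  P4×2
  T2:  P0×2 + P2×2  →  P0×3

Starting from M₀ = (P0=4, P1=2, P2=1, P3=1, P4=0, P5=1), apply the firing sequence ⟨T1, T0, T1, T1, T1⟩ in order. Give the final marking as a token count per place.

step 1: fire T1:  (P0=4, P1=2, P2=1, P3=1, P4=0, P5=1) → (P0=4, P1=1, P2=1, P3=1, P4=2, P5=1)
step 2: fire T0:  (P0=4, P1=1, P2=1, P3=1, P4=2, P5=1) → (P0=4, P1=4, P2=1, P3=1, P4=0, P5=1)
step 3: fire T1:  (P0=4, P1=4, P2=1, P3=1, P4=0, P5=1) → (P0=4, P1=3, P2=1, P3=1, P4=2, P5=1)
step 4: fire T1:  (P0=4, P1=3, P2=1, P3=1, P4=2, P5=1) → (P0=4, P1=2, P2=1, P3=1, P4=4, P5=1)
step 5: fire T1:  (P0=4, P1=2, P2=1, P3=1, P4=4, P5=1) → (P0=4, P1=1, P2=1, P3=1, P4=6, P5=1)

(P0=4, P1=1, P2=1, P3=1, P4=6, P5=1)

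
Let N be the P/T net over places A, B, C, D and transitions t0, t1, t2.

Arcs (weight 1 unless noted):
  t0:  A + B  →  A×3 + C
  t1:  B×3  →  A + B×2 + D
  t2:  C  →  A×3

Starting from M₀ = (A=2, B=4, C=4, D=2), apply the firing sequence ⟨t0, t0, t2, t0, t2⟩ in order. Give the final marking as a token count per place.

(A=14, B=1, C=5, D=2)

step 1: fire t0:  (A=2, B=4, C=4, D=2) → (A=4, B=3, C=5, D=2)
step 2: fire t0:  (A=4, B=3, C=5, D=2) → (A=6, B=2, C=6, D=2)
step 3: fire t2:  (A=6, B=2, C=6, D=2) → (A=9, B=2, C=5, D=2)
step 4: fire t0:  (A=9, B=2, C=5, D=2) → (A=11, B=1, C=6, D=2)
step 5: fire t2:  (A=11, B=1, C=6, D=2) → (A=14, B=1, C=5, D=2)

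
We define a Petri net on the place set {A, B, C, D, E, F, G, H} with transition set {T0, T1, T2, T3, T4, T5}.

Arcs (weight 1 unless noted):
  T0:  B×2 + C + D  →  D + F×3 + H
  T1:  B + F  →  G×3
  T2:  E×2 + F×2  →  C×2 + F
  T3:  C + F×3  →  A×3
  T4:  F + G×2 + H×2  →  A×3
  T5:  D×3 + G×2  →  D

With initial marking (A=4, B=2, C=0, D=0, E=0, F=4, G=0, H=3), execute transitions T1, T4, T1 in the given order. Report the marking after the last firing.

step 1: fire T1:  (A=4, B=2, C=0, D=0, E=0, F=4, G=0, H=3) → (A=4, B=1, C=0, D=0, E=0, F=3, G=3, H=3)
step 2: fire T4:  (A=4, B=1, C=0, D=0, E=0, F=3, G=3, H=3) → (A=7, B=1, C=0, D=0, E=0, F=2, G=1, H=1)
step 3: fire T1:  (A=7, B=1, C=0, D=0, E=0, F=2, G=1, H=1) → (A=7, B=0, C=0, D=0, E=0, F=1, G=4, H=1)

(A=7, B=0, C=0, D=0, E=0, F=1, G=4, H=1)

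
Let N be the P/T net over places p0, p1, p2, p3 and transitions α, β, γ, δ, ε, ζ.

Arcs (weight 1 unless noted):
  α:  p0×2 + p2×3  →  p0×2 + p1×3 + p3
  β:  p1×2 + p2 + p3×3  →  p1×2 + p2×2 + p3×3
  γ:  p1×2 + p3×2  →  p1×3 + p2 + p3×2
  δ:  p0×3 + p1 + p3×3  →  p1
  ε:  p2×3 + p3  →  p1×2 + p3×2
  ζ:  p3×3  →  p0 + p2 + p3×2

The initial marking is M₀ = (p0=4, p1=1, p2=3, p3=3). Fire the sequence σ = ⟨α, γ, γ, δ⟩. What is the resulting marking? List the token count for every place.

(p0=1, p1=6, p2=2, p3=1)

step 1: fire α:  (p0=4, p1=1, p2=3, p3=3) → (p0=4, p1=4, p2=0, p3=4)
step 2: fire γ:  (p0=4, p1=4, p2=0, p3=4) → (p0=4, p1=5, p2=1, p3=4)
step 3: fire γ:  (p0=4, p1=5, p2=1, p3=4) → (p0=4, p1=6, p2=2, p3=4)
step 4: fire δ:  (p0=4, p1=6, p2=2, p3=4) → (p0=1, p1=6, p2=2, p3=1)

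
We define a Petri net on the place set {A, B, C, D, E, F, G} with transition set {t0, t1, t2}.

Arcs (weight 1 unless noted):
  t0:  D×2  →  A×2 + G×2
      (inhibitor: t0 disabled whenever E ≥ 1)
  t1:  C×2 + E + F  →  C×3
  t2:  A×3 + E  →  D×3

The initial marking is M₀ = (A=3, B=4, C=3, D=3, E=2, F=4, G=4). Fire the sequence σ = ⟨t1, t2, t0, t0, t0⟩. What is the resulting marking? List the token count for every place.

step 1: fire t1:  (A=3, B=4, C=3, D=3, E=2, F=4, G=4) → (A=3, B=4, C=4, D=3, E=1, F=3, G=4)
step 2: fire t2:  (A=3, B=4, C=4, D=3, E=1, F=3, G=4) → (A=0, B=4, C=4, D=6, E=0, F=3, G=4)
step 3: fire t0:  (A=0, B=4, C=4, D=6, E=0, F=3, G=4) → (A=2, B=4, C=4, D=4, E=0, F=3, G=6)
step 4: fire t0:  (A=2, B=4, C=4, D=4, E=0, F=3, G=6) → (A=4, B=4, C=4, D=2, E=0, F=3, G=8)
step 5: fire t0:  (A=4, B=4, C=4, D=2, E=0, F=3, G=8) → (A=6, B=4, C=4, D=0, E=0, F=3, G=10)

(A=6, B=4, C=4, D=0, E=0, F=3, G=10)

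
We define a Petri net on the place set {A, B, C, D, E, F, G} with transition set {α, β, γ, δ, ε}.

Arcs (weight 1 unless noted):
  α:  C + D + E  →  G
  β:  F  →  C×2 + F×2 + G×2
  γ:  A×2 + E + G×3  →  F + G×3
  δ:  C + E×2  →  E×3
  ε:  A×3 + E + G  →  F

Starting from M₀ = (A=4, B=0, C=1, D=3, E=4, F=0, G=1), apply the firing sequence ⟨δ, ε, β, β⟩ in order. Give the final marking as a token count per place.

step 1: fire δ:  (A=4, B=0, C=1, D=3, E=4, F=0, G=1) → (A=4, B=0, C=0, D=3, E=5, F=0, G=1)
step 2: fire ε:  (A=4, B=0, C=0, D=3, E=5, F=0, G=1) → (A=1, B=0, C=0, D=3, E=4, F=1, G=0)
step 3: fire β:  (A=1, B=0, C=0, D=3, E=4, F=1, G=0) → (A=1, B=0, C=2, D=3, E=4, F=2, G=2)
step 4: fire β:  (A=1, B=0, C=2, D=3, E=4, F=2, G=2) → (A=1, B=0, C=4, D=3, E=4, F=3, G=4)

(A=1, B=0, C=4, D=3, E=4, F=3, G=4)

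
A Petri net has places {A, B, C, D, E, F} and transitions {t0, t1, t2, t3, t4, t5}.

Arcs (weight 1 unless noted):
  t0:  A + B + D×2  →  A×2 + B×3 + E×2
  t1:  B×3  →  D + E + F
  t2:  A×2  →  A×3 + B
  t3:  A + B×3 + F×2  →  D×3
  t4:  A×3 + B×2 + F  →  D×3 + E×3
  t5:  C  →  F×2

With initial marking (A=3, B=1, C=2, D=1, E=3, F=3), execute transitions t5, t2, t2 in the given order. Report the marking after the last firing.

(A=5, B=3, C=1, D=1, E=3, F=5)

step 1: fire t5:  (A=3, B=1, C=2, D=1, E=3, F=3) → (A=3, B=1, C=1, D=1, E=3, F=5)
step 2: fire t2:  (A=3, B=1, C=1, D=1, E=3, F=5) → (A=4, B=2, C=1, D=1, E=3, F=5)
step 3: fire t2:  (A=4, B=2, C=1, D=1, E=3, F=5) → (A=5, B=3, C=1, D=1, E=3, F=5)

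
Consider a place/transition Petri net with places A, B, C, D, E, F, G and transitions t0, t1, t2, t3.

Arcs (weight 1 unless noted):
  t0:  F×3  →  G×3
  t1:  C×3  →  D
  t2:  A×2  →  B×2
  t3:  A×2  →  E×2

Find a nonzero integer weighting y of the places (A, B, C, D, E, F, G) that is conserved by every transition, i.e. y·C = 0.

y = (A:0, B:0, C:1, D:3, E:0, F:0, G:0)

Incidence matrix C (rows=places, cols=transitions):
       t0   t1   t2   t3
    A   0    0   -2   -2
    B   0    0    2    0
    C   0   -3    0    0
    D   0    1    0    0
    E   0    0    0    2
    F  -3    0    0    0
    G   3    0    0    0

Candidate y = [0, 0, 1, 3, 0, 0, 0]; check y·C column-wise:
  col t0: 1·0 + 3·0 + 0·-3 + 0·3 = 0
  col t1: 1·-3 + 3·1 = 0
  col t2: 0·-2 + 0·2 + 1·0 + 3·0 = 0
  col t3: 0·-2 + 1·0 + 3·0 + 0·2 = 0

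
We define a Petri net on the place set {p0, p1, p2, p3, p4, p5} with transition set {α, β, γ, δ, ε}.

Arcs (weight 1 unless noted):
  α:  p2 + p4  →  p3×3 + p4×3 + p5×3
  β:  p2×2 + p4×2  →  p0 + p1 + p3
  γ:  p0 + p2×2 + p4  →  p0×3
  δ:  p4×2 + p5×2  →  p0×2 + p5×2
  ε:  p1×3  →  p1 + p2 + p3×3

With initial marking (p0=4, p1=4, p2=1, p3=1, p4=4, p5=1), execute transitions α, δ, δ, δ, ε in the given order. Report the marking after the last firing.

step 1: fire α:  (p0=4, p1=4, p2=1, p3=1, p4=4, p5=1) → (p0=4, p1=4, p2=0, p3=4, p4=6, p5=4)
step 2: fire δ:  (p0=4, p1=4, p2=0, p3=4, p4=6, p5=4) → (p0=6, p1=4, p2=0, p3=4, p4=4, p5=4)
step 3: fire δ:  (p0=6, p1=4, p2=0, p3=4, p4=4, p5=4) → (p0=8, p1=4, p2=0, p3=4, p4=2, p5=4)
step 4: fire δ:  (p0=8, p1=4, p2=0, p3=4, p4=2, p5=4) → (p0=10, p1=4, p2=0, p3=4, p4=0, p5=4)
step 5: fire ε:  (p0=10, p1=4, p2=0, p3=4, p4=0, p5=4) → (p0=10, p1=2, p2=1, p3=7, p4=0, p5=4)

(p0=10, p1=2, p2=1, p3=7, p4=0, p5=4)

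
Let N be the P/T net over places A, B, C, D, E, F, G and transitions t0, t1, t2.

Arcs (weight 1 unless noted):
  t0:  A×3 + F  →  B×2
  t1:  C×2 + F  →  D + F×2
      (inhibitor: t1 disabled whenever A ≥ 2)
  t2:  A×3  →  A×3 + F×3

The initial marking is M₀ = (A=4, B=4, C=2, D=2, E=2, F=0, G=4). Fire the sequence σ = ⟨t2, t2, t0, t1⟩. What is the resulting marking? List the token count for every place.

step 1: fire t2:  (A=4, B=4, C=2, D=2, E=2, F=0, G=4) → (A=4, B=4, C=2, D=2, E=2, F=3, G=4)
step 2: fire t2:  (A=4, B=4, C=2, D=2, E=2, F=3, G=4) → (A=4, B=4, C=2, D=2, E=2, F=6, G=4)
step 3: fire t0:  (A=4, B=4, C=2, D=2, E=2, F=6, G=4) → (A=1, B=6, C=2, D=2, E=2, F=5, G=4)
step 4: fire t1:  (A=1, B=6, C=2, D=2, E=2, F=5, G=4) → (A=1, B=6, C=0, D=3, E=2, F=6, G=4)

(A=1, B=6, C=0, D=3, E=2, F=6, G=4)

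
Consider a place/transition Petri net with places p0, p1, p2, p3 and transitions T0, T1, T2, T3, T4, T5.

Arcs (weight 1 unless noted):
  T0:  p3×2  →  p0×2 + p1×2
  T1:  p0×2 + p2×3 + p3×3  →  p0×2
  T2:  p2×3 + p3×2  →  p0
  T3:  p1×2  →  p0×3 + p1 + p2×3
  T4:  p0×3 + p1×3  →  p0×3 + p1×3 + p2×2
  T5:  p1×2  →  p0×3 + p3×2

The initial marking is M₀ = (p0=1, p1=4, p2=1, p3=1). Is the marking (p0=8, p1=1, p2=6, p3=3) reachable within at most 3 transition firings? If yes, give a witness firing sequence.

NO — not reachable within 3 firings

depth 0: 1 marking
depth 1: 3 markings reached so far
depth 2: 8 markings reached so far
depth 3: 18 markings reached so far
target is not among the 18 markings reachable within 3 steps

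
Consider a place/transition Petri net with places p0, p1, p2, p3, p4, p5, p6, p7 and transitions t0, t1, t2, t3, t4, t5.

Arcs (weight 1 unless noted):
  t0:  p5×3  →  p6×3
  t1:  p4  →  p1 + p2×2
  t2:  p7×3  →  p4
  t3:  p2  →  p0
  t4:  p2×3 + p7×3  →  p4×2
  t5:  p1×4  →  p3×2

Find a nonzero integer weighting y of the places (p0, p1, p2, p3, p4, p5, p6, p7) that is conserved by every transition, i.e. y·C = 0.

Incidence matrix C (rows=places, cols=transitions):
       t0   t1   t2   t3   t4   t5
   p0   0    0    0    1    0    0
   p1   0    1    0    0    0   -4
   p2   0    2    0   -1   -3    0
   p3   0    0    0    0    0    2
   p4   0   -1    1    0    2    0
   p5  -3    0    0    0    0    0
   p6   3    0    0    0    0    0
   p7   0    0   -3    0   -3    0

Candidate y = [0, 0, 0, 0, 0, 1, 1, 0]; check y·C column-wise:
  col t0: 1·-3 + 1·3 = 0
  col t1: 0·1 + 0·2 + 0·-1 + 1·0 + 1·0 = 0
  col t2: 0·1 + 1·0 + 1·0 + 0·-3 = 0
  col t3: 0·1 + 0·-1 + 1·0 + 1·0 = 0
  col t4: 0·-3 + 0·2 + 1·0 + 1·0 + 0·-3 = 0
  col t5: 0·-4 + 0·2 + 1·0 + 1·0 = 0

y = (p0:0, p1:0, p2:0, p3:0, p4:0, p5:1, p6:1, p7:0)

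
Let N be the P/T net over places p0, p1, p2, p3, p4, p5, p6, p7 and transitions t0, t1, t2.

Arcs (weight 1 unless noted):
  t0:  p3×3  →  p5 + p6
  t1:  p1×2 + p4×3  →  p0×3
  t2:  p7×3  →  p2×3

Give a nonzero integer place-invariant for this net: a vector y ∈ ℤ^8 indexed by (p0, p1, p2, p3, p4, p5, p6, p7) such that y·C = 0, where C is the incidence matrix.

Incidence matrix C (rows=places, cols=transitions):
       t0   t1   t2
   p0   0    3    0
   p1   0   -2    0
   p2   0    0    3
   p3  -3    0    0
   p4   0   -3    0
   p5   1    0    0
   p6   1    0    0
   p7   0    0   -3

Candidate y = [2, 3, 0, 0, 0, 0, 0, 0]; check y·C column-wise:
  col t0: 2·0 + 3·0 + 0·-3 + 0·1 + 0·1 = 0
  col t1: 2·3 + 3·-2 + 0·-3 = 0
  col t2: 2·0 + 3·0 + 0·3 + 0·-3 = 0

y = (p0:2, p1:3, p2:0, p3:0, p4:0, p5:0, p6:0, p7:0)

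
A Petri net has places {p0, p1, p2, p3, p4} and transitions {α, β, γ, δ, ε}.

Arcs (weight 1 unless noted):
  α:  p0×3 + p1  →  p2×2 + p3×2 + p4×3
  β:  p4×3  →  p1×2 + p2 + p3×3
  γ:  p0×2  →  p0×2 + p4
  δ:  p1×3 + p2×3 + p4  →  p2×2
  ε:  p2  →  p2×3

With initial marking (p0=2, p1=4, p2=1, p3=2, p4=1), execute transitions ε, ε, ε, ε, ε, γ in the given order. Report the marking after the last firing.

(p0=2, p1=4, p2=11, p3=2, p4=2)

step 1: fire ε:  (p0=2, p1=4, p2=1, p3=2, p4=1) → (p0=2, p1=4, p2=3, p3=2, p4=1)
step 2: fire ε:  (p0=2, p1=4, p2=3, p3=2, p4=1) → (p0=2, p1=4, p2=5, p3=2, p4=1)
step 3: fire ε:  (p0=2, p1=4, p2=5, p3=2, p4=1) → (p0=2, p1=4, p2=7, p3=2, p4=1)
step 4: fire ε:  (p0=2, p1=4, p2=7, p3=2, p4=1) → (p0=2, p1=4, p2=9, p3=2, p4=1)
step 5: fire ε:  (p0=2, p1=4, p2=9, p3=2, p4=1) → (p0=2, p1=4, p2=11, p3=2, p4=1)
step 6: fire γ:  (p0=2, p1=4, p2=11, p3=2, p4=1) → (p0=2, p1=4, p2=11, p3=2, p4=2)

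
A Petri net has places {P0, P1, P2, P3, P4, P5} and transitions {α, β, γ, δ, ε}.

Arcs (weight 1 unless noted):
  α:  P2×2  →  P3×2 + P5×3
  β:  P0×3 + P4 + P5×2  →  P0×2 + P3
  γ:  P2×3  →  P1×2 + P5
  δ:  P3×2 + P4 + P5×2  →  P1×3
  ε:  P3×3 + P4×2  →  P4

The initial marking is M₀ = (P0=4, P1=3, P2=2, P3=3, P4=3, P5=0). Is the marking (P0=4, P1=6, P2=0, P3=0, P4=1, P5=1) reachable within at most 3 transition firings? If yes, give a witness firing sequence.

step 1: fire α:  (P0=4, P1=3, P2=2, P3=3, P4=3, P5=0) → (P0=4, P1=3, P2=0, P3=5, P4=3, P5=3)
step 2: fire δ:  (P0=4, P1=3, P2=0, P3=5, P4=3, P5=3) → (P0=4, P1=6, P2=0, P3=3, P4=2, P5=1)
step 3: fire ε:  (P0=4, P1=6, P2=0, P3=3, P4=2, P5=1) → (P0=4, P1=6, P2=0, P3=0, P4=1, P5=1)

YES — reachable via ⟨α, δ, ε⟩ (3 firings)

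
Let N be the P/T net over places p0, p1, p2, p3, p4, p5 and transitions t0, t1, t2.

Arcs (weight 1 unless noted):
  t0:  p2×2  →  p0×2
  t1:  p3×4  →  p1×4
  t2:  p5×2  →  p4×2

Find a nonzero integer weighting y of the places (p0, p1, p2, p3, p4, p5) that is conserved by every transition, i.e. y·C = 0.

y = (p0:1, p1:0, p2:1, p3:0, p4:0, p5:0)

Incidence matrix C (rows=places, cols=transitions):
       t0   t1   t2
   p0   2    0    0
   p1   0    4    0
   p2  -2    0    0
   p3   0   -4    0
   p4   0    0    2
   p5   0    0   -2

Candidate y = [1, 0, 1, 0, 0, 0]; check y·C column-wise:
  col t0: 1·2 + 1·-2 = 0
  col t1: 1·0 + 0·4 + 1·0 + 0·-4 = 0
  col t2: 1·0 + 1·0 + 0·2 + 0·-2 = 0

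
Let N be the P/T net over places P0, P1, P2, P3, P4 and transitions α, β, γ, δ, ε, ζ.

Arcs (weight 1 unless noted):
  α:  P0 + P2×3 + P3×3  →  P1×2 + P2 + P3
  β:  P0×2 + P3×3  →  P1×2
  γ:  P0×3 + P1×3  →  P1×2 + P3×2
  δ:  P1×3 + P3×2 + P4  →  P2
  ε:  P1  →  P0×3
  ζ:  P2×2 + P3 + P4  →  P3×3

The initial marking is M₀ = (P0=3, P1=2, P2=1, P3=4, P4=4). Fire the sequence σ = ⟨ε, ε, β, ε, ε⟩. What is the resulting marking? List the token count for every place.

step 1: fire ε:  (P0=3, P1=2, P2=1, P3=4, P4=4) → (P0=6, P1=1, P2=1, P3=4, P4=4)
step 2: fire ε:  (P0=6, P1=1, P2=1, P3=4, P4=4) → (P0=9, P1=0, P2=1, P3=4, P4=4)
step 3: fire β:  (P0=9, P1=0, P2=1, P3=4, P4=4) → (P0=7, P1=2, P2=1, P3=1, P4=4)
step 4: fire ε:  (P0=7, P1=2, P2=1, P3=1, P4=4) → (P0=10, P1=1, P2=1, P3=1, P4=4)
step 5: fire ε:  (P0=10, P1=1, P2=1, P3=1, P4=4) → (P0=13, P1=0, P2=1, P3=1, P4=4)

(P0=13, P1=0, P2=1, P3=1, P4=4)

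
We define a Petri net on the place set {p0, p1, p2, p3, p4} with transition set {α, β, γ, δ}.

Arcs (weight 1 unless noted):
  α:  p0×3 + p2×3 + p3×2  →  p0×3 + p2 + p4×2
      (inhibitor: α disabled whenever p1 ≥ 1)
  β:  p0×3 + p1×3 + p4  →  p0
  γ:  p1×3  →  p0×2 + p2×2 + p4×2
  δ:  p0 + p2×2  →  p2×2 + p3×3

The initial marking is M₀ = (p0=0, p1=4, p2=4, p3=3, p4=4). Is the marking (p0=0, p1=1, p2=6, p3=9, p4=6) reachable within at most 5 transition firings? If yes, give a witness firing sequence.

step 1: fire γ:  (p0=0, p1=4, p2=4, p3=3, p4=4) → (p0=2, p1=1, p2=6, p3=3, p4=6)
step 2: fire δ:  (p0=2, p1=1, p2=6, p3=3, p4=6) → (p0=1, p1=1, p2=6, p3=6, p4=6)
step 3: fire δ:  (p0=1, p1=1, p2=6, p3=6, p4=6) → (p0=0, p1=1, p2=6, p3=9, p4=6)

YES — reachable via ⟨γ, δ, δ⟩ (3 firings)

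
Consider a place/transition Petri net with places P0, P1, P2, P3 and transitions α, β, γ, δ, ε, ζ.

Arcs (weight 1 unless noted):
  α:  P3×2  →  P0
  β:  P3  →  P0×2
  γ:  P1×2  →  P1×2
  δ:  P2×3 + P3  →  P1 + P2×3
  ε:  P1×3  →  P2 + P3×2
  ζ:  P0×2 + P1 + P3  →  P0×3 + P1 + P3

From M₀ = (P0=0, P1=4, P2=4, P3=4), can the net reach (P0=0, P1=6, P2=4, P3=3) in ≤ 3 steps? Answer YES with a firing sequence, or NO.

NO — not reachable within 3 firings

depth 0: 1 marking
depth 1: 5 markings reached so far
depth 2: 15 markings reached so far
depth 3: 33 markings reached so far
target is not among the 33 markings reachable within 3 steps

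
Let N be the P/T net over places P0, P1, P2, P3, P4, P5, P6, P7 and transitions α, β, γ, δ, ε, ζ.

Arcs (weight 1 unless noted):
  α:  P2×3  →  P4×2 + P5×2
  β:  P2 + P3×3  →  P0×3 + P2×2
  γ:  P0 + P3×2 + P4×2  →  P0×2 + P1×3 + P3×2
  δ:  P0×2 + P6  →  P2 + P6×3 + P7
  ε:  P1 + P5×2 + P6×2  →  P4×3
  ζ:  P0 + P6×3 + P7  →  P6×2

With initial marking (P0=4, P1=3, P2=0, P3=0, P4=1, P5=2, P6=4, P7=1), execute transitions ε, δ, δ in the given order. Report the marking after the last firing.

step 1: fire ε:  (P0=4, P1=3, P2=0, P3=0, P4=1, P5=2, P6=4, P7=1) → (P0=4, P1=2, P2=0, P3=0, P4=4, P5=0, P6=2, P7=1)
step 2: fire δ:  (P0=4, P1=2, P2=0, P3=0, P4=4, P5=0, P6=2, P7=1) → (P0=2, P1=2, P2=1, P3=0, P4=4, P5=0, P6=4, P7=2)
step 3: fire δ:  (P0=2, P1=2, P2=1, P3=0, P4=4, P5=0, P6=4, P7=2) → (P0=0, P1=2, P2=2, P3=0, P4=4, P5=0, P6=6, P7=3)

(P0=0, P1=2, P2=2, P3=0, P4=4, P5=0, P6=6, P7=3)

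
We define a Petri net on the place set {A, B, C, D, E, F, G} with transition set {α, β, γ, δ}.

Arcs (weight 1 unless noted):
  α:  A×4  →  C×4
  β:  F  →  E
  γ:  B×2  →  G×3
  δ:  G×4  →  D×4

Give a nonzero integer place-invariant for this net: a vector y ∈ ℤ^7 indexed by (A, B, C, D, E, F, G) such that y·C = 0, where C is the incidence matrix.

Incidence matrix C (rows=places, cols=transitions):
        α    β    γ    δ
    A  -4    0    0    0
    B   0    0   -2    0
    C   4    0    0    0
    D   0    0    0    4
    E   0    1    0    0
    F   0   -1    0    0
    G   0    0    3   -4

Candidate y = [1, 0, 1, 0, 0, 0, 0]; check y·C column-wise:
  col α: 1·-4 + 1·4 = 0
  col β: 1·0 + 1·0 + 0·1 + 0·-1 = 0
  col γ: 1·0 + 0·-2 + 1·0 + 0·3 = 0
  col δ: 1·0 + 1·0 + 0·4 + 0·-4 = 0

y = (A:1, B:0, C:1, D:0, E:0, F:0, G:0)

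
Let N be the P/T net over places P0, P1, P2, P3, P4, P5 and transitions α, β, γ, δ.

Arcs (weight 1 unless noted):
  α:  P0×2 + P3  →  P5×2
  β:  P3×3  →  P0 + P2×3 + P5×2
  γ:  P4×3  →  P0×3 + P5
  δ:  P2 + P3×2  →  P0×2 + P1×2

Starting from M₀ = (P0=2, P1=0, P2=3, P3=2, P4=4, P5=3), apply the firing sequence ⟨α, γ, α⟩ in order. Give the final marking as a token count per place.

step 1: fire α:  (P0=2, P1=0, P2=3, P3=2, P4=4, P5=3) → (P0=0, P1=0, P2=3, P3=1, P4=4, P5=5)
step 2: fire γ:  (P0=0, P1=0, P2=3, P3=1, P4=4, P5=5) → (P0=3, P1=0, P2=3, P3=1, P4=1, P5=6)
step 3: fire α:  (P0=3, P1=0, P2=3, P3=1, P4=1, P5=6) → (P0=1, P1=0, P2=3, P3=0, P4=1, P5=8)

(P0=1, P1=0, P2=3, P3=0, P4=1, P5=8)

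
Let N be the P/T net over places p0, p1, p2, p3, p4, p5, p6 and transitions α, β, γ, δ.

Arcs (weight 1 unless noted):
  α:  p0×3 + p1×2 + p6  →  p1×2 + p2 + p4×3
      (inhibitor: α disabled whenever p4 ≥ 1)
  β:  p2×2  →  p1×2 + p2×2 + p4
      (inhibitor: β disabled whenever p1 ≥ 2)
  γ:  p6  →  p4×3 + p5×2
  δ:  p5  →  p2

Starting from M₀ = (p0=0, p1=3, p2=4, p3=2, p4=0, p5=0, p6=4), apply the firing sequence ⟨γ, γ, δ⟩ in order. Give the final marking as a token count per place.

(p0=0, p1=3, p2=5, p3=2, p4=6, p5=3, p6=2)

step 1: fire γ:  (p0=0, p1=3, p2=4, p3=2, p4=0, p5=0, p6=4) → (p0=0, p1=3, p2=4, p3=2, p4=3, p5=2, p6=3)
step 2: fire γ:  (p0=0, p1=3, p2=4, p3=2, p4=3, p5=2, p6=3) → (p0=0, p1=3, p2=4, p3=2, p4=6, p5=4, p6=2)
step 3: fire δ:  (p0=0, p1=3, p2=4, p3=2, p4=6, p5=4, p6=2) → (p0=0, p1=3, p2=5, p3=2, p4=6, p5=3, p6=2)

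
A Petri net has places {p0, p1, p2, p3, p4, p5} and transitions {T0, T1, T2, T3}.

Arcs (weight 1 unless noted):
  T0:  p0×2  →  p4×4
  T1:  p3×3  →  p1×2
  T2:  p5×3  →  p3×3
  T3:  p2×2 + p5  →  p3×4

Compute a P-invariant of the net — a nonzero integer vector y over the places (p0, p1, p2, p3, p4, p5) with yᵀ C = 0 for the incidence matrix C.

Incidence matrix C (rows=places, cols=transitions):
       T0   T1   T2   T3
   p0  -2    0    0    0
   p1   0    2    0    0
   p2   0    0    0   -2
   p3   0   -3    3    4
   p4   4    0    0    0
   p5   0    0   -3   -1

Candidate y = [2, 0, 0, 0, 1, 0]; check y·C column-wise:
  col T0: 2·-2 + 1·4 = 0
  col T1: 2·0 + 0·2 + 0·-3 + 1·0 = 0
  col T2: 2·0 + 0·3 + 1·0 + 0·-3 = 0
  col T3: 2·0 + 0·-2 + 0·4 + 1·0 + 0·-1 = 0

y = (p0:2, p1:0, p2:0, p3:0, p4:1, p5:0)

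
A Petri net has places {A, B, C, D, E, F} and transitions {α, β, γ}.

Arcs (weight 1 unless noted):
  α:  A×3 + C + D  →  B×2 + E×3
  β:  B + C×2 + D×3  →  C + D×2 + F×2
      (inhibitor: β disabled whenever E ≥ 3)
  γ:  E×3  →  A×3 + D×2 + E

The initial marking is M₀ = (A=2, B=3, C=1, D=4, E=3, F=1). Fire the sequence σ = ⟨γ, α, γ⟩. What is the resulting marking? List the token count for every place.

(A=5, B=5, C=0, D=7, E=2, F=1)

step 1: fire γ:  (A=2, B=3, C=1, D=4, E=3, F=1) → (A=5, B=3, C=1, D=6, E=1, F=1)
step 2: fire α:  (A=5, B=3, C=1, D=6, E=1, F=1) → (A=2, B=5, C=0, D=5, E=4, F=1)
step 3: fire γ:  (A=2, B=5, C=0, D=5, E=4, F=1) → (A=5, B=5, C=0, D=7, E=2, F=1)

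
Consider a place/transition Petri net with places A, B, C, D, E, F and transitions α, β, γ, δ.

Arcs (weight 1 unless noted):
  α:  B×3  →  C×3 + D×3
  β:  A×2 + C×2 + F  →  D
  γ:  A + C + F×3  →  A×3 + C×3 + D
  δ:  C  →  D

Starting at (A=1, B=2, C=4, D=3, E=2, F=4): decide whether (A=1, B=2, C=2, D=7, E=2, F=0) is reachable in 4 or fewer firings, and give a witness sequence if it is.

step 1: fire γ:  (A=1, B=2, C=4, D=3, E=2, F=4) → (A=3, B=2, C=6, D=4, E=2, F=1)
step 2: fire β:  (A=3, B=2, C=6, D=4, E=2, F=1) → (A=1, B=2, C=4, D=5, E=2, F=0)
step 3: fire δ:  (A=1, B=2, C=4, D=5, E=2, F=0) → (A=1, B=2, C=3, D=6, E=2, F=0)
step 4: fire δ:  (A=1, B=2, C=3, D=6, E=2, F=0) → (A=1, B=2, C=2, D=7, E=2, F=0)

YES — reachable via ⟨γ, β, δ, δ⟩ (4 firings)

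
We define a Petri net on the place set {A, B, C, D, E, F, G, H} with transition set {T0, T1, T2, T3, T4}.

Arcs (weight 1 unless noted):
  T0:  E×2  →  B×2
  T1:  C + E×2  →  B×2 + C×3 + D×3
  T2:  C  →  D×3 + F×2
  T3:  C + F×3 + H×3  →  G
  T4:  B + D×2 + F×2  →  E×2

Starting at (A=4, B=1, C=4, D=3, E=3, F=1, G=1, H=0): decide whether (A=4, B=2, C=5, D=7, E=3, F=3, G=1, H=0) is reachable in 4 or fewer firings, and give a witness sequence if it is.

NO — not reachable within 4 firings

depth 0: 1 marking
depth 1: 4 markings reached so far
depth 2: 8 markings reached so far
depth 3: 14 markings reached so far
depth 4: 23 markings reached so far
target is not among the 23 markings reachable within 4 steps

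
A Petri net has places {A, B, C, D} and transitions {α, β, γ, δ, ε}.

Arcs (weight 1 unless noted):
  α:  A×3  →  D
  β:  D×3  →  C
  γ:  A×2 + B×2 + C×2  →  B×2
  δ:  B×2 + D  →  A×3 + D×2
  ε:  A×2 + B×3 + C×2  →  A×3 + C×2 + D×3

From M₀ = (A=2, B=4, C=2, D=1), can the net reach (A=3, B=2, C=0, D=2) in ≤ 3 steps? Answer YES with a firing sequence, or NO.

YES — reachable via ⟨γ, δ⟩ (2 firings)

step 1: fire γ:  (A=2, B=4, C=2, D=1) → (A=0, B=4, C=0, D=1)
step 2: fire δ:  (A=0, B=4, C=0, D=1) → (A=3, B=2, C=0, D=2)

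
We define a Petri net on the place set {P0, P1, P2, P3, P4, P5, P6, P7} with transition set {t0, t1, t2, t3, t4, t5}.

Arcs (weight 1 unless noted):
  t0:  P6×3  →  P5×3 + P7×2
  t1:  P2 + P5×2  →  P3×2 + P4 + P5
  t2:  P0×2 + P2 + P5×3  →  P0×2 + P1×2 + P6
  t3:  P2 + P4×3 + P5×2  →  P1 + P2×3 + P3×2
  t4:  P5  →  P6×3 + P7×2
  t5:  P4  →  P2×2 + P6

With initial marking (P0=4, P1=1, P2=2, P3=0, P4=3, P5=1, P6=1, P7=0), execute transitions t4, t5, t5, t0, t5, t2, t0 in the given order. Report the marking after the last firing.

(P0=4, P1=3, P2=7, P3=0, P4=0, P5=3, P6=2, P7=6)

step 1: fire t4:  (P0=4, P1=1, P2=2, P3=0, P4=3, P5=1, P6=1, P7=0) → (P0=4, P1=1, P2=2, P3=0, P4=3, P5=0, P6=4, P7=2)
step 2: fire t5:  (P0=4, P1=1, P2=2, P3=0, P4=3, P5=0, P6=4, P7=2) → (P0=4, P1=1, P2=4, P3=0, P4=2, P5=0, P6=5, P7=2)
step 3: fire t5:  (P0=4, P1=1, P2=4, P3=0, P4=2, P5=0, P6=5, P7=2) → (P0=4, P1=1, P2=6, P3=0, P4=1, P5=0, P6=6, P7=2)
step 4: fire t0:  (P0=4, P1=1, P2=6, P3=0, P4=1, P5=0, P6=6, P7=2) → (P0=4, P1=1, P2=6, P3=0, P4=1, P5=3, P6=3, P7=4)
step 5: fire t5:  (P0=4, P1=1, P2=6, P3=0, P4=1, P5=3, P6=3, P7=4) → (P0=4, P1=1, P2=8, P3=0, P4=0, P5=3, P6=4, P7=4)
step 6: fire t2:  (P0=4, P1=1, P2=8, P3=0, P4=0, P5=3, P6=4, P7=4) → (P0=4, P1=3, P2=7, P3=0, P4=0, P5=0, P6=5, P7=4)
step 7: fire t0:  (P0=4, P1=3, P2=7, P3=0, P4=0, P5=0, P6=5, P7=4) → (P0=4, P1=3, P2=7, P3=0, P4=0, P5=3, P6=2, P7=6)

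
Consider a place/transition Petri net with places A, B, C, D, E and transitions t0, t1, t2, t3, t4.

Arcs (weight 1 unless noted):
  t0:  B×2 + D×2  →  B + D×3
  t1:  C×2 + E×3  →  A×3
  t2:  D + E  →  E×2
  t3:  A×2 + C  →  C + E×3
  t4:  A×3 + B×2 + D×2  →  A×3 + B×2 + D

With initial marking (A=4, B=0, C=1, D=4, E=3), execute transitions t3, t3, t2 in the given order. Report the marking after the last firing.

(A=0, B=0, C=1, D=3, E=10)

step 1: fire t3:  (A=4, B=0, C=1, D=4, E=3) → (A=2, B=0, C=1, D=4, E=6)
step 2: fire t3:  (A=2, B=0, C=1, D=4, E=6) → (A=0, B=0, C=1, D=4, E=9)
step 3: fire t2:  (A=0, B=0, C=1, D=4, E=9) → (A=0, B=0, C=1, D=3, E=10)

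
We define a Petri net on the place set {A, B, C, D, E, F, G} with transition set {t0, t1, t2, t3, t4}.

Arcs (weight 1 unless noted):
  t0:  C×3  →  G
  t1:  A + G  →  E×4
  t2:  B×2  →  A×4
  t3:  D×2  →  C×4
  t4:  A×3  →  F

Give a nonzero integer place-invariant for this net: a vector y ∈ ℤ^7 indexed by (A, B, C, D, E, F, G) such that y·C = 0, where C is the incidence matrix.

y = (A:4, B:8, C:0, D:0, E:1, F:12, G:0)

Incidence matrix C (rows=places, cols=transitions):
       t0   t1   t2   t3   t4
    A   0   -1    4    0   -3
    B   0    0   -2    0    0
    C  -3    0    0    4    0
    D   0    0    0   -2    0
    E   0    4    0    0    0
    F   0    0    0    0    1
    G   1   -1    0    0    0

Candidate y = [4, 8, 0, 0, 1, 12, 0]; check y·C column-wise:
  col t0: 4·0 + 8·0 + 0·-3 + 1·0 + 12·0 + 0·1 = 0
  col t1: 4·-1 + 8·0 + 1·4 + 12·0 + 0·-1 = 0
  col t2: 4·4 + 8·-2 + 1·0 + 12·0 = 0
  col t3: 4·0 + 8·0 + 0·4 + 0·-2 + 1·0 + 12·0 = 0
  col t4: 4·-3 + 8·0 + 1·0 + 12·1 = 0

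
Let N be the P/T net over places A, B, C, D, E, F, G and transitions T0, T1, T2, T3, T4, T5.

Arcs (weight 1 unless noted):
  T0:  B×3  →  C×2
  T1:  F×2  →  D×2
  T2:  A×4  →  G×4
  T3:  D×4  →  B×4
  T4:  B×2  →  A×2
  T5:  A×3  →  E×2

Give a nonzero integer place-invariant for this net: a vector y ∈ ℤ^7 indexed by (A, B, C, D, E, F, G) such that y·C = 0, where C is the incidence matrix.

Incidence matrix C (rows=places, cols=transitions):
       T0   T1   T2   T3   T4   T5
    A   0    0   -4    0    2   -3
    B  -3    0    0    4   -2    0
    C   2    0    0    0    0    0
    D   0    2    0   -4    0    0
    E   0    0    0    0    0    2
    F   0   -2    0    0    0    0
    G   0    0    4    0    0    0

Candidate y = [2, 2, 3, 2, 3, 2, 2]; check y·C column-wise:
  col T0: 2·0 + 2·-3 + 3·2 + 2·0 + 3·0 + 2·0 + 2·0 = 0
  col T1: 2·0 + 2·0 + 3·0 + 2·2 + 3·0 + 2·-2 + 2·0 = 0
  col T2: 2·-4 + 2·0 + 3·0 + 2·0 + 3·0 + 2·0 + 2·4 = 0
  col T3: 2·0 + 2·4 + 3·0 + 2·-4 + 3·0 + 2·0 + 2·0 = 0
  col T4: 2·2 + 2·-2 + 3·0 + 2·0 + 3·0 + 2·0 + 2·0 = 0
  col T5: 2·-3 + 2·0 + 3·0 + 2·0 + 3·2 + 2·0 + 2·0 = 0

y = (A:2, B:2, C:3, D:2, E:3, F:2, G:2)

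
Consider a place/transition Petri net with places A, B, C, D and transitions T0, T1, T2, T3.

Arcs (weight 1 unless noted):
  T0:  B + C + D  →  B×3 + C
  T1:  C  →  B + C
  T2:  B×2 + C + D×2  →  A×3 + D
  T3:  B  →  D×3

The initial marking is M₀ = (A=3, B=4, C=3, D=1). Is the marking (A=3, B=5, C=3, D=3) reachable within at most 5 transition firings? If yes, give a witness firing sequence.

step 1: fire T0:  (A=3, B=4, C=3, D=1) → (A=3, B=6, C=3, D=0)
step 2: fire T3:  (A=3, B=6, C=3, D=0) → (A=3, B=5, C=3, D=3)

YES — reachable via ⟨T0, T3⟩ (2 firings)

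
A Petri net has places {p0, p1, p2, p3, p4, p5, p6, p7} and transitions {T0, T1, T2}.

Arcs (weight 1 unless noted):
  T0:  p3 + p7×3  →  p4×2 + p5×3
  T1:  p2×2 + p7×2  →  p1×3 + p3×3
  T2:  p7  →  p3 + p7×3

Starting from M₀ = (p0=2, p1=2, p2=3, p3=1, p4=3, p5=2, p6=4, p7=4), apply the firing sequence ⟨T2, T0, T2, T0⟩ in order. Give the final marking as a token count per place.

(p0=2, p1=2, p2=3, p3=1, p4=7, p5=8, p6=4, p7=2)

step 1: fire T2:  (p0=2, p1=2, p2=3, p3=1, p4=3, p5=2, p6=4, p7=4) → (p0=2, p1=2, p2=3, p3=2, p4=3, p5=2, p6=4, p7=6)
step 2: fire T0:  (p0=2, p1=2, p2=3, p3=2, p4=3, p5=2, p6=4, p7=6) → (p0=2, p1=2, p2=3, p3=1, p4=5, p5=5, p6=4, p7=3)
step 3: fire T2:  (p0=2, p1=2, p2=3, p3=1, p4=5, p5=5, p6=4, p7=3) → (p0=2, p1=2, p2=3, p3=2, p4=5, p5=5, p6=4, p7=5)
step 4: fire T0:  (p0=2, p1=2, p2=3, p3=2, p4=5, p5=5, p6=4, p7=5) → (p0=2, p1=2, p2=3, p3=1, p4=7, p5=8, p6=4, p7=2)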